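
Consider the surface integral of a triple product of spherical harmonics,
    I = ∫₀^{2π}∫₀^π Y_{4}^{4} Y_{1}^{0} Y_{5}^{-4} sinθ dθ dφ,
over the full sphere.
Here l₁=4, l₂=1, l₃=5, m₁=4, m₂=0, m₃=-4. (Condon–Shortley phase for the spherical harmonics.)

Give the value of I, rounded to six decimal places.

m-sum 0 ✓  L=10 even ✓  3≤5≤5 ✓
Π(2lᵢ+1) = 9×3×11 = 297
triangle coeff Δ(4,1,5) = 1/495
Σ_t [0,0]: t=0:+1/576 = 1/576
(3j)²=5/99 [(4 1 5; 0 0 0)], sign=-1
Σ_t [0,0]: t=0:+1/40320 = 1/40320
(3j)²=1/55 [(4 1 5; 4 0 -4)], sign=-1
⇒ 4πI² = 3/11
I = (+1)√(3/11/(4π)) = 0.14731920

0.147319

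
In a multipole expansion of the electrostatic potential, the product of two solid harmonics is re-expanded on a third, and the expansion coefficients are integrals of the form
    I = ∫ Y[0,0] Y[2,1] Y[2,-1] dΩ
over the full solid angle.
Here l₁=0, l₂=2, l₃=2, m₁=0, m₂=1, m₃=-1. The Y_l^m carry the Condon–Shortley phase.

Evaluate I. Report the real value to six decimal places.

Checks pass: Σm=0; 4 even; l₃=2∈[2,2].
(2·0+1)(2·2+1)(2·2+1) = 25
Δ: 0! 0! 4! / 5! → 1/5
sum: t=0:+1/4 = 1/4
3j²(0 2 2; 0 0 0) = Δ·Π!·Σ² = 1/5  (sign +1)
sum: t=0:+1/6 = 1/6
3j²(0 2 2; 0 1 -1) = Δ·Π!·Σ² = 1/5  (sign -1)
combine: 4πI² = 25·1/5·1/5 = 1/1
take √, sign -1: I = -0.28209479

-0.282095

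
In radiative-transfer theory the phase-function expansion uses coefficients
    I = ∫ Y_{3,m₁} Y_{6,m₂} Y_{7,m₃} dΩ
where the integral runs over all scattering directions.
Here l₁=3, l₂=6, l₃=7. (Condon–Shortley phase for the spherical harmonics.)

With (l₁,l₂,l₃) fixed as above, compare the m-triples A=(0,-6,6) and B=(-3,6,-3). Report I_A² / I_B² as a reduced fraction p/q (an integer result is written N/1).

286/5

Shared (l₁,l₂,l₃)=(3,6,7): N and (l;000)² cancel in I_A²/I_B².
A: Δ = 2!·4!·10!/17! = 1/2042040; Racah Σ t=0..0: t=0:+1/43545600 = 1/43545600; ⇒ 3j(3 6 7; 0 -6 6)² = 33/1190, sgn -1
B: Δ = 2!·4!·10!/17! = 1/2042040; Racah Σ t=2..2: t=2:+1/174182400 = 1/174182400; ⇒ 3j(3 6 7; -3 6 -3)² = 3/6188, sgn +1
I_A²/I_B² = (33/1190)/(3/6188) = 286/5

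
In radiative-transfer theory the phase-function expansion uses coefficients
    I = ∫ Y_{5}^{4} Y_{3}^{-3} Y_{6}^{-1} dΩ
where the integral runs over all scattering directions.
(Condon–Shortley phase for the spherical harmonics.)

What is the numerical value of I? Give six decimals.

0.072068

Rules hold: Σm=0, L=14 even, 2≤6≤8.
N = 11·7·13 = 1001
Δ = 2!·8!·4!/15! = 1/675675
Racah Σ t=0..2: t=0:+1/8640 t=1:−1/2304 t=2:+1/8640 = -7/34560
⇒ 3j(5 3 6; 0 0 0)² = 7/429, sgn -1
Racah Σ t=0..0: t=0:+1/241920 = 1/241920
⇒ 3j(5 3 6; 4 -3 -1)² = 4/1001, sgn -1
4πI² = N·(3j₀)²·(3jₘ)² = 28/429
I = +1·√(0.0652681/4π) = 0.07206849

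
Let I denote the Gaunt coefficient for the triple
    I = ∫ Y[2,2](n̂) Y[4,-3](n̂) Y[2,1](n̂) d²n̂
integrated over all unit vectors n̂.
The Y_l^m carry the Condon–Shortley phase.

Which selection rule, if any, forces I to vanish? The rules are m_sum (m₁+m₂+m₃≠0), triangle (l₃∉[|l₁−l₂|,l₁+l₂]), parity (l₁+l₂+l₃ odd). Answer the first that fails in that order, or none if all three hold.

Σmᵢ = 0  ✓
l₃∈[|l₁−l₂|,l₁+l₂]=[2,6], have l₃=2  ✓
Σlᵢ = 8 ⇒ even  ✓

none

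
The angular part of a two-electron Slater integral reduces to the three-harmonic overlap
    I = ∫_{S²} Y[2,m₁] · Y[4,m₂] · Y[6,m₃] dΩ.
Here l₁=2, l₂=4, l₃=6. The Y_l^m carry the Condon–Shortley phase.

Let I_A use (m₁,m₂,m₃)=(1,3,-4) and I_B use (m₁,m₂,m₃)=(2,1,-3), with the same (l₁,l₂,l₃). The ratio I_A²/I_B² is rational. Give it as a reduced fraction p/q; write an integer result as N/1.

40/21

Shared (l₁,l₂,l₃)=(2,4,6): N and (l;000)² cancel in I_A²/I_B².
A: Δ = 0!·4!·8!/13! = 1/6435; Racah Σ t=0..0: t=0:+1/30240 = 1/30240; ⇒ 3j(2 4 6; 1 3 -4)² = 16/429, sgn +1
B: Δ = 0!·4!·8!/13! = 1/6435; Racah Σ t=0..0: t=0:+1/17280 = 1/17280; ⇒ 3j(2 4 6; 2 1 -3)² = 14/715, sgn -1
I_A²/I_B² = (16/429)/(14/715) = 40/21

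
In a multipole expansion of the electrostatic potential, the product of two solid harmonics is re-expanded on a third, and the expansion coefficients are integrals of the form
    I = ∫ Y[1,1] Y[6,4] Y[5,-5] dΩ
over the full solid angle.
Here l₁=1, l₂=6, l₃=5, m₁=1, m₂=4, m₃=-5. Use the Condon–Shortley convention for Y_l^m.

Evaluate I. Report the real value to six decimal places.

0.040859

Checks pass: Σm=0; 12 even; l₃=5∈[5,7].
(2·1+1)(2·6+1)(2·5+1) = 429
Δ: 2! 0! 10! / 13! → 1/858
sum: t=1:−1/14400 = -1/14400
3j²(1 6 5; 0 0 0) = Δ·Π!·Σ² = 6/143  (sign +1)
sum: t=0:+1/7257600 = 1/7257600
3j²(1 6 5; 1 4 -5) = Δ·Π!·Σ² = 1/858  (sign +1)
combine: 4πI² = 429·6/143·1/858 = 3/143
take √, sign +1: I = 0.04085899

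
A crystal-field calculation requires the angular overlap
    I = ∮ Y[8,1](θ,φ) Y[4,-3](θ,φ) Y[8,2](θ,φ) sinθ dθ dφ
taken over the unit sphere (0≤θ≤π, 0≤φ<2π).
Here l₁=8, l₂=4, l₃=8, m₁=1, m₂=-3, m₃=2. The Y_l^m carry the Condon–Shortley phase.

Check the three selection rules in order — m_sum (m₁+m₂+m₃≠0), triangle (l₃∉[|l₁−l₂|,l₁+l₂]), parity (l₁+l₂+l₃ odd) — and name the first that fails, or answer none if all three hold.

none

azimuthal sum: 1 − 3 + 2 = 0  ✓
4 ≤ 8 ≤ 12 (triangle on l)  ✓
L = 8 + 4 + 8 = 20 (even)  ✓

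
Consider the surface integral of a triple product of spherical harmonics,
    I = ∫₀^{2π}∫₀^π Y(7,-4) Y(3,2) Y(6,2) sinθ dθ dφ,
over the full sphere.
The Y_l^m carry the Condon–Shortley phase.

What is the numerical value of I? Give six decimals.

Checks pass: Σm=0; 16 even; l₃=6∈[4,10].
(2·7+1)(2·3+1)(2·6+1) = 1365
Δ: 4! 10! 2! / 17! → 1/2042040
sum: t=1:−1/207360 t=2:+1/57600 t=3:−1/207360 = 1/129600
3j²(7 3 6; 0 0 0) = Δ·Π!·Σ² = 168/12155  (sign +1)
sum: t=3:−1/967680 t=4:+1/725760 = 1/2903040
3j²(7 3 6; -4 2 2) = Δ·Π!·Σ² = 5/3094  (sign +1)
combine: 4πI² = 1365·168/12155·5/3094 = 1260/41327
take √, sign +1: I = 0.04925648

0.049256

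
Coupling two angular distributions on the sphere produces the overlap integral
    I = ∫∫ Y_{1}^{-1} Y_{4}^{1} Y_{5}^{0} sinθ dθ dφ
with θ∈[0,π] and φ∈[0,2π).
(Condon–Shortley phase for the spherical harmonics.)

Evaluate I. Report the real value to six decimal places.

0.155288

Rules hold: Σm=0, L=10 even, 3≤5≤5.
N = 3·9·11 = 297
Δ = 0!·2!·8!/11! = 1/495
Racah Σ t=0..0: t=0:+1/576 = 1/576
⇒ 3j(1 4 5; 0 0 0)² = 5/99, sgn -1
Racah Σ t=0..0: t=0:+1/1440 = 1/1440
⇒ 3j(1 4 5; -1 1 0)² = 2/99, sgn -1
4πI² = N·(3j₀)²·(3jₘ)² = 10/33
I = +1·√(0.30303/4π) = 0.15528807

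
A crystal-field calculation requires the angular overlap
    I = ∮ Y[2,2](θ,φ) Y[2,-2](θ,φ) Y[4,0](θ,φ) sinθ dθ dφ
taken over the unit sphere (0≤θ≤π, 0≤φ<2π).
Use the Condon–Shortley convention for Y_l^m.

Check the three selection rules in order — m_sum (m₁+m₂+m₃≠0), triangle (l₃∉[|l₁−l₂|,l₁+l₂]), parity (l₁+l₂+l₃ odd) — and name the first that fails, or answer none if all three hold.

none

m₁+m₂+m₃ = 2 − 2 + 0 = 0  ✓
triangle: |2−2|=0 ≤ l₃=4 ≤ 2+2=4  ✓
parity: l₁+l₂+l₃ = 8 is even  ✓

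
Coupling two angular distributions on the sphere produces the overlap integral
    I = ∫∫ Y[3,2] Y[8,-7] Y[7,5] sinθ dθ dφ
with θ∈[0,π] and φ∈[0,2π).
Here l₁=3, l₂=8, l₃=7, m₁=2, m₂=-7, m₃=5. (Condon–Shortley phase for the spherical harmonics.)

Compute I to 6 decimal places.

Checks pass: Σm=0; 18 even; l₃=7∈[5,11].
(2·3+1)(2·8+1)(2·7+1) = 1785
Δ: 4! 2! 12! / 19! → 1/5290740
sum: t=1:−1/7257600 t=2:+1/2073600 t=3:−1/7257600 = 1/4838400
3j²(3 8 7; 0 0 0) = Δ·Π!·Σ² = 252/20995  (sign -1)
sum: t=0:+1/958003200 t=1:−1/5748019200 = 1/1149603840
3j²(3 8 7; 2 -7 5) = Δ·Π!·Σ² = 125/5814  (sign +1)
combine: 4πI² = 1785·252/20995·125/5814 = 36750/79781
take √, sign -1: I = -0.19145821

-0.191458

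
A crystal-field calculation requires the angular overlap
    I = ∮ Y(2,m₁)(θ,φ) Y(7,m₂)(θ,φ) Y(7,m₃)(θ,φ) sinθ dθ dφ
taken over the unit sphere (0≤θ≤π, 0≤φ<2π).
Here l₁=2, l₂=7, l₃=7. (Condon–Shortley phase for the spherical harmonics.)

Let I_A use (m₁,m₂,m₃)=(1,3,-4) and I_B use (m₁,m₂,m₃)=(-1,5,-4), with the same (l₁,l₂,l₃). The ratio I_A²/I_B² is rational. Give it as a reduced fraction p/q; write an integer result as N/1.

Same 2,7,7: normalisation and zero-m 3j drop out of the ratio.
A: Δ: 2! 2! 12! / 17! → 1/185640; sum: t=0:+1/14515200 t=1:−1/4354560 = -1/6220800; 3j²(2 7 7; 1 3 -4) = Δ·Π!·Σ² = 77/4420  (sign +1)
B: Δ: 2! 2! 12! / 17! → 1/185640; sum: t=1:−1/79833600 t=2:+1/14515200 = 1/17740800; 3j²(2 7 7; -1 5 -4) = Δ·Π!·Σ² = 729/30940  (sign -1)
I_A²/I_B² = (77/4420)/(729/30940) = 539/729

539/729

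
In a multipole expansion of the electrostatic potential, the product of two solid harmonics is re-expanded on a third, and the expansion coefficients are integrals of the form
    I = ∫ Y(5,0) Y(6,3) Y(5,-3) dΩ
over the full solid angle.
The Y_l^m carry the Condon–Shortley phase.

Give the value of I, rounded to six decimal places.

Rules hold: Σm=0, L=16 even, 1≤5≤11.
N = 11·13·11 = 1573
Δ = 6!·4!·6!/17! = 1/28588560
Racah Σ t=1..5: t=1:−1/345600 t=2:+1/13824 t=3:−1/5184 t=4:+1/13824 t=5:−1/345600 = -7/129600
⇒ 3j(5 6 5; 0 0 0)² = 80/7293, sgn +1
Racah Σ t=3..5: t=3:−1/103680 t=4:+1/34560 t=5:−1/138240 = 1/82944
⇒ 3j(5 6 5; 0 3 -3)² = 125/9724, sgn +1
4πI² = N·(3j₀)²·(3jₘ)² = 2500/11271
I = +1·√(0.221808/4π) = 0.13285682

0.132857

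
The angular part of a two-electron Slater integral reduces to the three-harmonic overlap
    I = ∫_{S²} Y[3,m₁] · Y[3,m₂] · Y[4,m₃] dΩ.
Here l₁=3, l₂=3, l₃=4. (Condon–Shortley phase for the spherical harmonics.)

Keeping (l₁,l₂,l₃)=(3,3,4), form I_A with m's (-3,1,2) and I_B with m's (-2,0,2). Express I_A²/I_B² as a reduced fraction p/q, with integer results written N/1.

18/1

Same 3,3,4: normalisation and zero-m 3j drop out of the ratio.
A: Δ: 2! 4! 4! / 11! → 1/34650; sum: t=2:+1/192 = 1/192; 3j²(3 3 4; -3 1 2) = Δ·Π!·Σ² = 3/77  (sign +1)
B: Δ: 2! 4! 4! / 11! → 1/34650; sum: t=1:−1/96 t=2:+1/72 = 1/288; 3j²(3 3 4; -2 0 2) = Δ·Π!·Σ² = 1/462  (sign +1)
I_A²/I_B² = (3/77)/(1/462) = 18/1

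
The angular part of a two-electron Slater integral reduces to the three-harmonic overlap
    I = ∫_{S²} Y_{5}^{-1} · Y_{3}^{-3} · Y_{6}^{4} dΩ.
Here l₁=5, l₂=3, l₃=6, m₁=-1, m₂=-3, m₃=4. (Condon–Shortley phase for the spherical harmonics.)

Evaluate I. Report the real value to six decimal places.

Rules hold: Σm=0, L=14 even, 2≤6≤8.
N = 11·7·13 = 1001
Δ = 2!·8!·4!/15! = 1/675675
Racah Σ t=0..2: t=0:+1/8640 t=1:−1/2304 t=2:+1/8640 = -7/34560
⇒ 3j(5 3 6; 0 0 0)² = 7/429, sgn -1
Racah Σ t=0..0: t=0:+1/69120 = 1/69120
⇒ 3j(5 3 6; -1 -3 4)² = 4/143, sgn +1
4πI² = N·(3j₀)²·(3jₘ)² = 196/429
I = -1·√(0.456876/4π) = -0.19067531

-0.190675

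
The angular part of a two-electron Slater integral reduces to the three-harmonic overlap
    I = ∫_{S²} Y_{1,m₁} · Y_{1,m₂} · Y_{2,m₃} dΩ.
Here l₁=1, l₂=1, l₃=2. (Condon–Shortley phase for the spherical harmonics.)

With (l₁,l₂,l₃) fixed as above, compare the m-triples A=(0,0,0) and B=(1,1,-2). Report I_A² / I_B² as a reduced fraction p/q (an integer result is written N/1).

2/3

Shared (l₁,l₂,l₃)=(1,1,2): N and (l;000)² cancel in I_A²/I_B².
A: Δ = 0!·2!·2!/5! = 1/30; Racah Σ t=0..0: t=0:+1/1 = 1/1; ⇒ 3j(1 1 2; 0 0 0)² = 2/15, sgn +1
B: Δ = 0!·2!·2!/5! = 1/30; Racah Σ t=0..0: t=0:+1/4 = 1/4; ⇒ 3j(1 1 2; 1 1 -2)² = 1/5, sgn +1
I_A²/I_B² = (2/15)/(1/5) = 2/3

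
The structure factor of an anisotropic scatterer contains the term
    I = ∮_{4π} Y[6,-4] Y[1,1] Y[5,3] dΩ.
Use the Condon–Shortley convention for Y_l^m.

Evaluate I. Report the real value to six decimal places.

m-sum 0 ✓  L=12 even ✓  5≤5≤7 ✓
Π(2lᵢ+1) = 13×3×11 = 429
triangle coeff Δ(6,1,5) = 1/858
Σ_t [1,1]: t=1:−1/14400 = -1/14400
(3j)²=6/143 [(6 1 5; 0 0 0)], sign=+1
Σ_t [2,2]: t=2:+1/161280 = 1/161280
(3j)²=15/286 [(6 1 5; -4 1 3)], sign=+1
⇒ 4πI² = 135/143
I = (+1)√(135/143/(4π)) = 0.27409047

0.274090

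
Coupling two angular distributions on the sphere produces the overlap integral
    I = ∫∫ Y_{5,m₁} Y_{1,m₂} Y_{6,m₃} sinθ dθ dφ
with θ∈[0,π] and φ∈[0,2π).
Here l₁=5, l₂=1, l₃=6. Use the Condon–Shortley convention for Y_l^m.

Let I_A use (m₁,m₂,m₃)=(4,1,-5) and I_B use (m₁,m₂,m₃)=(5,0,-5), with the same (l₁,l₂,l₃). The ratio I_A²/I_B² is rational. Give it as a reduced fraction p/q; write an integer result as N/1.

5/1

Shared (l₁,l₂,l₃)=(5,1,6): N and (l;000)² cancel in I_A²/I_B².
A: Δ = 0!·10!·2!/13! = 1/858; Racah Σ t=0..0: t=0:+1/725760 = 1/725760; ⇒ 3j(5 1 6; 4 1 -5)² = 5/78, sgn -1
B: Δ = 0!·10!·2!/13! = 1/858; Racah Σ t=0..0: t=0:+1/3628800 = 1/3628800; ⇒ 3j(5 1 6; 5 0 -5)² = 1/78, sgn -1
I_A²/I_B² = (5/78)/(1/78) = 5/1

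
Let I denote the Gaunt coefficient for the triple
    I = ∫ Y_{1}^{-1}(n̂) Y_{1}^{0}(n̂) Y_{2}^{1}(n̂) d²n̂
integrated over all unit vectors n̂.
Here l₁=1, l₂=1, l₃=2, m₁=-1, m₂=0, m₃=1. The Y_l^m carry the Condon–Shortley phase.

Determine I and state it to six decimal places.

Checks pass: Σm=0; 4 even; l₃=2∈[0,2].
(2·1+1)(2·1+1)(2·2+1) = 45
Δ: 0! 2! 2! / 5! → 1/30
sum: t=0:+1/1 = 1/1
3j²(1 1 2; 0 0 0) = Δ·Π!·Σ² = 2/15  (sign +1)
sum: t=0:+1/2 = 1/2
3j²(1 1 2; -1 0 1) = Δ·Π!·Σ² = 1/10  (sign -1)
combine: 4πI² = 45·2/15·1/10 = 3/5
take √, sign -1: I = -0.21850969

-0.218510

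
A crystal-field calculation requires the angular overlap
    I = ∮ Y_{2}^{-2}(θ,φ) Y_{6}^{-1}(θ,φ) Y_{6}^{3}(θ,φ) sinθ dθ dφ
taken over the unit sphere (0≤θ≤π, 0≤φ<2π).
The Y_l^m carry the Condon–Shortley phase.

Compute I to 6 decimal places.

Checks pass: Σm=0; 14 even; l₃=6∈[4,8].
(2·2+1)(2·6+1)(2·6+1) = 845
Δ: 2! 2! 10! / 15! → 1/90090
sum: t=0:+1/69120 t=1:−1/14400 t=2:+1/69120 = -7/172800
3j²(2 6 6; 0 0 0) = Δ·Π!·Σ² = 14/715  (sign -1)
sum: t=2:+1/120960 = 1/120960
3j²(2 6 6; -2 -1 3) = Δ·Π!·Σ² = 24/1001  (sign -1)
combine: 4πI² = 845·14/715·24/1001 = 48/121
take √, sign +1: I = 0.17767364

0.177674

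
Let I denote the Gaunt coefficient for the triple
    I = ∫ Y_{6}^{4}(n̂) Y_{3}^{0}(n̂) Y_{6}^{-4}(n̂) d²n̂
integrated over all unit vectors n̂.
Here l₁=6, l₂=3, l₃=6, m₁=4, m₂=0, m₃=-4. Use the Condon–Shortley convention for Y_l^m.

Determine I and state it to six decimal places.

l₁+l₂+l₃=15 is odd: 3j(l;000)=0 ⇒ I=0

0.000000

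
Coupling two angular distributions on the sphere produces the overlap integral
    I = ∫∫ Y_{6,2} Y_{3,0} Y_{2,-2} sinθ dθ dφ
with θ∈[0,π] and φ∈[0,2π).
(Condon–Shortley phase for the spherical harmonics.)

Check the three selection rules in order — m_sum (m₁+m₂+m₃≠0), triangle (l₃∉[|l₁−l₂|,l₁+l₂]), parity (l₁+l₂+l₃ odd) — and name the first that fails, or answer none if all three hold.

m₁+m₂+m₃ = 2 + 0 − 2 = 0  ✓
triangle: |6−3|=3 ≤ l₃=2 ≤ 6+3=9  ✗
parity: l₁+l₂+l₃ = 11 is odd

triangle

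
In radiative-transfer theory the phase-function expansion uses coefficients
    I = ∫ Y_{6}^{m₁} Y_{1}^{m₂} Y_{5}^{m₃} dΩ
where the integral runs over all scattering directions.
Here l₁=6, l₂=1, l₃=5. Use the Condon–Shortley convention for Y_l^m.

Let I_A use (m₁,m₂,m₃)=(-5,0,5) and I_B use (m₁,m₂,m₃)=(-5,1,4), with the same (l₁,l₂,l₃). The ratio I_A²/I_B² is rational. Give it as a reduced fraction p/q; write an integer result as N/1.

Shared (l₁,l₂,l₃)=(6,1,5): N and (l;000)² cancel in I_A²/I_B².
A: Δ = 2!·10!·0!/13! = 1/858; Racah Σ t=1..1: t=1:−1/3628800 = -1/3628800; ⇒ 3j(6 1 5; -5 0 5)² = 1/78, sgn -1
B: Δ = 2!·10!·0!/13! = 1/858; Racah Σ t=2..2: t=2:+1/725760 = 1/725760; ⇒ 3j(6 1 5; -5 1 4)² = 5/78, sgn -1
I_A²/I_B² = (1/78)/(5/78) = 1/5

1/5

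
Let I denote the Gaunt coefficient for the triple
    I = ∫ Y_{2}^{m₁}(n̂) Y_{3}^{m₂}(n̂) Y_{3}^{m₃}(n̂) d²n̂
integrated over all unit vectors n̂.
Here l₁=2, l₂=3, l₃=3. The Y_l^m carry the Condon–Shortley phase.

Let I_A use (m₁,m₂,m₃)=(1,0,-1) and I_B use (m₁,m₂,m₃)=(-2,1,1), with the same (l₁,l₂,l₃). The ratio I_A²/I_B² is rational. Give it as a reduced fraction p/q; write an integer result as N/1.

l's match ⇒ only the (l;m) 3-j factors differ between A and B.
A: triangle coeff Δ(2,3,3) = 1/3780; Σ_t [0,1]: t=0:+1/12 t=1:−1/8 = -1/24; (3j)²=1/210 [(2 3 3; 1 0 -1)], sign=-1
B: triangle coeff Δ(2,3,3) = 1/3780; Σ_t [2,2]: t=2:+1/16 = 1/16; (3j)²=2/35 [(2 3 3; -2 1 1)], sign=+1
I_A²/I_B² = (1/210)/(2/35) = 1/12

1/12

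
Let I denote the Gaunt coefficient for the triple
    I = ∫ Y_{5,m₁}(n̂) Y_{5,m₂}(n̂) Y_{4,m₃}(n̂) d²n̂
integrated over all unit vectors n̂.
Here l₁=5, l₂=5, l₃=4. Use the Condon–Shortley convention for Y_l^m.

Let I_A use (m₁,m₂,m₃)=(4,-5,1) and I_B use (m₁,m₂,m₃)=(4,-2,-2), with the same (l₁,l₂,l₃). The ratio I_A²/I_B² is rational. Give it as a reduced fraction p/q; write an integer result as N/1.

12/5

l's match ⇒ only the (l;m) 3-j factors differ between A and B.
A: triangle coeff Δ(5,5,4) = 1/3153150; Σ_t [0,0]: t=0:+1/103680 = 1/103680; (3j)²=4/143 [(5 5 4; 4 -5 1)], sign=-1
B: triangle coeff Δ(5,5,4) = 1/3153150; Σ_t [0,1]: t=0:+1/25920 t=1:−1/11520 = -1/20736; (3j)²=5/429 [(5 5 4; 4 -2 -2)], sign=-1
I_A²/I_B² = (4/143)/(5/429) = 12/5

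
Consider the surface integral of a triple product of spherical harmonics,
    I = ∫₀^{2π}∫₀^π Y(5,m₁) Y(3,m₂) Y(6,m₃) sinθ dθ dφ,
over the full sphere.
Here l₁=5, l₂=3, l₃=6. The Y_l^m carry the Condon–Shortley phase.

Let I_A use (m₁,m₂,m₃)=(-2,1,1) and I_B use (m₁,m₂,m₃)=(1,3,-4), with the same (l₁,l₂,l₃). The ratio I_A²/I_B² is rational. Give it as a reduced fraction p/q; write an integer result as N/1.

Shared (l₁,l₂,l₃)=(5,3,6): N and (l;000)² cancel in I_A²/I_B².
A: Δ = 2!·8!·4!/15! = 1/675675; Racah Σ t=0..2: t=0:+1/241920 t=1:−1/8640 t=2:+1/5760 = 1/16128; ⇒ 3j(5 3 6; -2 1 1)² = 5/1001, sgn -1
B: Δ = 2!·8!·4!/15! = 1/675675; Racah Σ t=2..2: t=2:+1/69120 = 1/69120; ⇒ 3j(5 3 6; 1 3 -4)² = 4/143, sgn +1
I_A²/I_B² = (5/1001)/(4/143) = 5/28

5/28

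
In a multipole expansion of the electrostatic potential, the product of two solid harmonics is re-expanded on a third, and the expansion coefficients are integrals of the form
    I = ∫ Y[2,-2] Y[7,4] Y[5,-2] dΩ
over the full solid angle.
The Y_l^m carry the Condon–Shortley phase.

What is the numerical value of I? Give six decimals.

0.205860

m-sum 0 ✓  L=14 even ✓  5≤5≤9 ✓
Π(2lᵢ+1) = 5×15×11 = 825
triangle coeff Δ(2,7,5) = 1/15015
Σ_t [2,2]: t=2:+1/57600 = 1/57600
(3j)²=21/715 [(2 7 5; 0 0 0)], sign=-1
Σ_t [4,4]: t=4:+1/725760 = 1/725760
(3j)²=2/91 [(2 7 5; -2 4 -2)], sign=-1
⇒ 4πI² = 90/169
I = (+1)√(90/169/(4π)) = 0.20586047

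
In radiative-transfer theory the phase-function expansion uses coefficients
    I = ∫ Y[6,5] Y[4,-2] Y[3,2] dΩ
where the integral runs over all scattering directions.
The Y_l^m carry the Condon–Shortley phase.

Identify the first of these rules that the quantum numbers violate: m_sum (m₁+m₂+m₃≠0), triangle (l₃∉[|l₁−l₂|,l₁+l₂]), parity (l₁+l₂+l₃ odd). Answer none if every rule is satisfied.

azimuthal sum: 5 − 2 + 2 = 5  ✗
2 ≤ 3 ≤ 10 (triangle on l)
L = 6 + 4 + 3 = 13 (odd)

m_sum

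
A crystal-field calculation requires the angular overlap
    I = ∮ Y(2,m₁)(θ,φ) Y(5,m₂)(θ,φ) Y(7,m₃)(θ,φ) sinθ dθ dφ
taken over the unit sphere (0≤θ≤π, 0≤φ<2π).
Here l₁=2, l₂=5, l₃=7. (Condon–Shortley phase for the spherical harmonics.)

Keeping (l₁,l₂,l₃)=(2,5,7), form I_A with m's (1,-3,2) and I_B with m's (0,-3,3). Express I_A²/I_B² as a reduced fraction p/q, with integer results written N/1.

1/3

Shared (l₁,l₂,l₃)=(2,5,7): N and (l;000)² cancel in I_A²/I_B².
A: Δ = 0!·4!·10!/15! = 1/15015; Racah Σ t=0..0: t=0:+1/483840 = 1/483840; ⇒ 3j(2 5 7; 1 -3 2)² = 6/1001, sgn -1
B: Δ = 0!·4!·10!/15! = 1/15015; Racah Σ t=0..0: t=0:+1/322560 = 1/322560; ⇒ 3j(2 5 7; 0 -3 3)² = 18/1001, sgn +1
I_A²/I_B² = (6/1001)/(18/1001) = 1/3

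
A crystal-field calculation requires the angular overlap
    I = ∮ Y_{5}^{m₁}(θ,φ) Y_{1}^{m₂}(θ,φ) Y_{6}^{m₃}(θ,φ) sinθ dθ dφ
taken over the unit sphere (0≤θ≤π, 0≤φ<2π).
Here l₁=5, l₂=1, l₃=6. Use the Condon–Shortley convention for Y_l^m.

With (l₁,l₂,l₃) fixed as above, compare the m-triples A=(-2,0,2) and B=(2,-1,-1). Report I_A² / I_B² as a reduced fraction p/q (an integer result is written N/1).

16/5

Same 5,1,6: normalisation and zero-m 3j drop out of the ratio.
A: Δ: 0! 10! 2! / 13! → 1/858; sum: t=0:+1/30240 = 1/30240; 3j²(5 1 6; -2 0 2) = Δ·Π!·Σ² = 16/429  (sign +1)
B: Δ: 0! 10! 2! / 13! → 1/858; sum: t=0:+1/60480 = 1/60480; 3j²(5 1 6; 2 -1 -1) = Δ·Π!·Σ² = 5/429  (sign -1)
I_A²/I_B² = (16/429)/(5/429) = 16/5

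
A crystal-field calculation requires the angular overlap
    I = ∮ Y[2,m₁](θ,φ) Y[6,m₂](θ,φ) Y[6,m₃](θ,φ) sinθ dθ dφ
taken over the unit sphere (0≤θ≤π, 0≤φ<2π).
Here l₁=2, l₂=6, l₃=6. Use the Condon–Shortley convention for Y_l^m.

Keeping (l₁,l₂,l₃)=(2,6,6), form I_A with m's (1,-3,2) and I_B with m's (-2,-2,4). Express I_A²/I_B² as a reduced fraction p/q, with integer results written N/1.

5/6

Shared (l₁,l₂,l₃)=(2,6,6): N and (l;000)² cancel in I_A²/I_B².
A: Δ = 2!·2!·10!/15! = 1/90090; Racah Σ t=0..1: t=0:+1/60480 t=1:−1/161280 = 1/96768; ⇒ 3j(2 6 6; 1 -3 2)² = 15/1001, sgn +1
B: Δ = 2!·2!·10!/15! = 1/90090; Racah Σ t=2..2: t=2:+1/322560 = 1/322560; ⇒ 3j(2 6 6; -2 -2 4)² = 18/1001, sgn +1
I_A²/I_B² = (15/1001)/(18/1001) = 5/6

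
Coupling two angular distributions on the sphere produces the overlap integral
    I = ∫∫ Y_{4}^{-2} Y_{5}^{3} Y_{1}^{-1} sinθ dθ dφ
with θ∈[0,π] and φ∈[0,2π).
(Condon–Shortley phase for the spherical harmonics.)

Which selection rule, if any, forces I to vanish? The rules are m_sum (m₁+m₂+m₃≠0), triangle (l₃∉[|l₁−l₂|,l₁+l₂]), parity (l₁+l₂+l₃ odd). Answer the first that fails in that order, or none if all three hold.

none

azimuthal sum: -2 + 3 − 1 = 0  ✓
1 ≤ 1 ≤ 9 (triangle on l)  ✓
L = 4 + 5 + 1 = 10 (even)  ✓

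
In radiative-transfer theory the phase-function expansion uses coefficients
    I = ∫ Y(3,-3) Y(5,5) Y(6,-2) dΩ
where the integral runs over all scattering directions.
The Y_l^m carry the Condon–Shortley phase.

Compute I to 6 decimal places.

m-sum 0 ✓  L=14 even ✓  2≤6≤8 ✓
Π(2lᵢ+1) = 7×11×13 = 1001
triangle coeff Δ(3,5,6) = 1/675675
Σ_t [0,2]: t=0:+1/8640 t=1:−1/2304 t=2:+1/8640 = -7/34560
(3j)²=7/429 [(3 5 6; 0 0 0)], sign=-1
Σ_t [2,2]: t=2:+1/1935360 = 1/1935360
(3j)²=1/1001 [(3 5 6; -3 5 -2)], sign=+1
⇒ 4πI² = 7/429
I = (-1)√(7/429/(4π)) = -0.03603425

-0.036034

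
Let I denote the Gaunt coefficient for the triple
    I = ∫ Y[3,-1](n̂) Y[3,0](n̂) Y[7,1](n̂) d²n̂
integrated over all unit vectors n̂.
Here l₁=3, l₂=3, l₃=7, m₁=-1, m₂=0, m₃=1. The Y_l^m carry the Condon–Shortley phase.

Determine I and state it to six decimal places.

|3−3|≤7≤3+3 violated ⇒ I = 0

0.000000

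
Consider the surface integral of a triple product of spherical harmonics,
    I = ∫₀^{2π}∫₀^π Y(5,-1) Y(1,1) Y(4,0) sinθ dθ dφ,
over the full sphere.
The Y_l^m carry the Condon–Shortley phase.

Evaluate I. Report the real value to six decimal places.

m-sum 0 ✓  L=10 even ✓  4≤4≤6 ✓
Π(2lᵢ+1) = 11×3×9 = 297
triangle coeff Δ(5,1,4) = 1/495
Σ_t [1,1]: t=1:−1/576 = -1/576
(3j)²=5/99 [(5 1 4; 0 0 0)], sign=-1
Σ_t [2,2]: t=2:+1/1152 = 1/1152
(3j)²=1/33 [(5 1 4; -1 1 0)], sign=+1
⇒ 4πI² = 5/11
I = (-1)√(5/11/(4π)) = -0.19018827

-0.190188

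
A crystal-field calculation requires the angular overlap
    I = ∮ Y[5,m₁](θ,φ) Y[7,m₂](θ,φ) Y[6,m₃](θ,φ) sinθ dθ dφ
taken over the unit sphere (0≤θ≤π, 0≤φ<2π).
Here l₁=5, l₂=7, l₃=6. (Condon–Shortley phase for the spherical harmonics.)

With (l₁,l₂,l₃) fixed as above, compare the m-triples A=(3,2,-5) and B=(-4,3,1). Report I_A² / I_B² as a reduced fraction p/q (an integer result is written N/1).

l's match ⇒ only the (l;m) 3-j factors differ between A and B.
A: triangle coeff Δ(5,7,6) = 1/174594420; Σ_t [1,2]: t=1:−1/29030400 t=2:+1/5806080 = 1/7257600; (3j)²=64/4199 [(5 7 6; 3 2 -5)], sign=-1
B: triangle coeff Δ(5,7,6) = 1/174594420; Σ_t [5,6]: t=5:−1/2073600 t=6:+1/2488320 = -1/12441600; (3j)²=98/138567 [(5 7 6; -4 3 1)], sign=+1
I_A²/I_B² = (64/4199)/(98/138567) = 1056/49

1056/49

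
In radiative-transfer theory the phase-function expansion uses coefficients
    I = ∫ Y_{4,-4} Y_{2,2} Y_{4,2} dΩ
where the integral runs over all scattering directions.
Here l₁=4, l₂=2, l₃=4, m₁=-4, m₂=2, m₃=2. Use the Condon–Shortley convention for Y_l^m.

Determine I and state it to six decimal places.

m-sum 0 ✓  L=10 even ✓  2≤4≤6 ✓
Π(2lᵢ+1) = 9×5×9 = 405
triangle coeff Δ(4,2,4) = 1/13860
Σ_t [0,2]: t=0:+1/192 t=1:−1/36 t=2:+1/192 = -5/288
(3j)²=20/693 [(4 2 4; 0 0 0)], sign=-1
Σ_t [2,2]: t=2:+1/2880 = 1/2880
(3j)²=2/165 [(4 2 4; -4 2 2)], sign=+1
⇒ 4πI² = 120/847
I = (-1)√(120/847/(4π)) = -0.10618031

-0.106180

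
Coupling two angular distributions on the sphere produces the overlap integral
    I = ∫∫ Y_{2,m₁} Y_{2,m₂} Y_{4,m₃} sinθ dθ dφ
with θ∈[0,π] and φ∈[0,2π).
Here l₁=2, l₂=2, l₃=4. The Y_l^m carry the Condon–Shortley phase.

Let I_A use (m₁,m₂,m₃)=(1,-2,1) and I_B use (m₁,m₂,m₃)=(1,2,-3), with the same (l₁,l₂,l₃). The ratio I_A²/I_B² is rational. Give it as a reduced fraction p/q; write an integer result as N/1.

1/7

l's match ⇒ only the (l;m) 3-j factors differ between A and B.
A: triangle coeff Δ(2,2,4) = 1/630; Σ_t [0,0]: t=0:+1/144 = 1/144; (3j)²=1/126 [(2 2 4; 1 -2 1)], sign=-1
B: triangle coeff Δ(2,2,4) = 1/630; Σ_t [0,0]: t=0:+1/144 = 1/144; (3j)²=1/18 [(2 2 4; 1 2 -3)], sign=-1
I_A²/I_B² = (1/126)/(1/18) = 1/7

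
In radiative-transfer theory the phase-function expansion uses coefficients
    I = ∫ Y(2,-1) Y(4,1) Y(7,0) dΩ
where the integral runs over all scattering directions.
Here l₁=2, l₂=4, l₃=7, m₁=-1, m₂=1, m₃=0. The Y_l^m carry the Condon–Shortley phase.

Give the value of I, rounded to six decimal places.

l₃=7 ∉ [2,6] — triangle fails ⇒ I = 0

0.000000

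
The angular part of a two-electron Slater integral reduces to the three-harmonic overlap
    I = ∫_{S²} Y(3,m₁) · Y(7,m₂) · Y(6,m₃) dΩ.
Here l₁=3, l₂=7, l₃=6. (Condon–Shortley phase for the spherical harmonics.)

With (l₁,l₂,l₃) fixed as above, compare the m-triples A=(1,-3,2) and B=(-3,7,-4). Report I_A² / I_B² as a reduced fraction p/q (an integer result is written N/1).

2048/1001

Same 3,7,6: normalisation and zero-m 3j drop out of the ratio.
A: Δ: 4! 2! 10! / 17! → 1/2042040; sum: t=0:+1/829440 t=1:−1/181440 t=2:+1/645120 = -1/362880; 3j²(3 7 6; 1 -3 2) = Δ·Π!·Σ² = 256/17017  (sign -1)
B: Δ: 4! 2! 10! / 17! → 1/2042040; sum: t=4:+1/174182400 = 1/174182400; 3j²(3 7 6; -3 7 -4) = Δ·Π!·Σ² = 1/136  (sign +1)
I_A²/I_B² = (256/17017)/(1/136) = 2048/1001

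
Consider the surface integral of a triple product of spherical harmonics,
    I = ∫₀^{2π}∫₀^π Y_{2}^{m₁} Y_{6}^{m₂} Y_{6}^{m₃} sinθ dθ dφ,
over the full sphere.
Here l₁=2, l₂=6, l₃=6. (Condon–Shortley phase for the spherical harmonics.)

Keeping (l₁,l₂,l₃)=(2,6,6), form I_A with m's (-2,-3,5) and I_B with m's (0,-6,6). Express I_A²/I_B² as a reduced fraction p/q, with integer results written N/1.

5/22

Same 2,6,6: normalisation and zero-m 3j drop out of the ratio.
A: Δ: 2! 2! 10! / 15! → 1/90090; sum: t=2:+1/1451520 = 1/1451520; 3j²(2 6 6; -2 -3 5) = Δ·Π!·Σ² = 1/91  (sign -1)
B: Δ: 2! 2! 10! / 15! → 1/90090; sum: t=0:+1/14515200 = 1/14515200; 3j²(2 6 6; 0 -6 6) = Δ·Π!·Σ² = 22/455  (sign +1)
I_A²/I_B² = (1/91)/(22/455) = 5/22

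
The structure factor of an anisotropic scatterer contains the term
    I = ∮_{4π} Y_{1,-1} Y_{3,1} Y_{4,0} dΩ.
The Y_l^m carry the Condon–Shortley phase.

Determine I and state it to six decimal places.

Checks pass: Σm=0; 8 even; l₃=4∈[2,4].
(2·1+1)(2·3+1)(2·4+1) = 189
Δ: 0! 2! 6! / 9! → 1/252
sum: t=0:+1/36 = 1/36
3j²(1 3 4; 0 0 0) = Δ·Π!·Σ² = 4/63  (sign +1)
sum: t=0:+1/96 = 1/96
3j²(1 3 4; -1 1 0) = Δ·Π!·Σ² = 1/42  (sign +1)
combine: 4πI² = 189·4/63·1/42 = 2/7
take √, sign +1: I = 0.15078601

0.150786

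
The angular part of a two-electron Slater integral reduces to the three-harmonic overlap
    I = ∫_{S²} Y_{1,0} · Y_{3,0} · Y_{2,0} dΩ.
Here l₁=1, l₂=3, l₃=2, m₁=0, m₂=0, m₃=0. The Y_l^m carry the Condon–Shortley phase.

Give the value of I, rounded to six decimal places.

0.247767

m-sum 0 ✓  L=6 even ✓  2≤2≤4 ✓
Π(2lᵢ+1) = 3×7×5 = 105
triangle coeff Δ(1,3,2) = 1/105
Σ_t [1,1]: t=1:−1/4 = -1/4
(3j)²=3/35 [(1 3 2; 0 0 0)], sign=-1
(m-triple is (0,0,0) — same symbol as above.)
⇒ 4πI² = 27/35
I = (+1)√(27/35/(4π)) = 0.24776670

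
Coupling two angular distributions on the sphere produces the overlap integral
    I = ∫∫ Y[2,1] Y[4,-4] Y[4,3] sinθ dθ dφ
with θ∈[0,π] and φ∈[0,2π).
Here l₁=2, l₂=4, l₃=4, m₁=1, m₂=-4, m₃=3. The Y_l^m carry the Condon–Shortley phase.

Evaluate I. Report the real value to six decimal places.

0.198645

Checks pass: Σm=0; 10 even; l₃=4∈[2,6].
(2·2+1)(2·4+1)(2·4+1) = 405
Δ: 2! 2! 6! / 11! → 1/13860
sum: t=0:+1/192 t=1:−1/36 t=2:+1/192 = -5/288
3j²(2 4 4; 0 0 0) = Δ·Π!·Σ² = 20/693  (sign -1)
sum: t=0:+1/1440 = 1/1440
3j²(2 4 4; 1 -4 3) = Δ·Π!·Σ² = 7/165  (sign -1)
combine: 4πI² = 405·20/693·7/165 = 60/121
take √, sign +1: I = 0.19864517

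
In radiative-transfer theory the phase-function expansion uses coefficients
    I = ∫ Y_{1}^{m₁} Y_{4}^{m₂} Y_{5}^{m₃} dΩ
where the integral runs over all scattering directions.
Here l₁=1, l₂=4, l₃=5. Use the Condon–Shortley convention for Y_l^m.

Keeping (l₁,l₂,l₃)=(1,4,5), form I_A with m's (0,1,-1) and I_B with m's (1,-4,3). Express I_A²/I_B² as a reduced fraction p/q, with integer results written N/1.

Shared (l₁,l₂,l₃)=(1,4,5): N and (l;000)² cancel in I_A²/I_B².
A: Δ = 0!·2!·8!/11! = 1/495; Racah Σ t=0..0: t=0:+1/720 = 1/720; ⇒ 3j(1 4 5; 0 1 -1)² = 8/165, sgn +1
B: Δ = 0!·2!·8!/11! = 1/495; Racah Σ t=0..0: t=0:+1/80640 = 1/80640; ⇒ 3j(1 4 5; 1 -4 3)² = 1/495, sgn +1
I_A²/I_B² = (8/165)/(1/495) = 24/1

24/1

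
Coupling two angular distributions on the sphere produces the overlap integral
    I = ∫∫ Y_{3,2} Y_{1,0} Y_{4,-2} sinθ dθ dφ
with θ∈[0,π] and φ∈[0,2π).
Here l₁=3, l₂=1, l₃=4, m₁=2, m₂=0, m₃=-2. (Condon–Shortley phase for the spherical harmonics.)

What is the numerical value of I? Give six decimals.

m-sum 0 ✓  L=8 even ✓  2≤4≤4 ✓
Π(2lᵢ+1) = 7×3×9 = 189
triangle coeff Δ(3,1,4) = 1/252
Σ_t [0,0]: t=0:+1/36 = 1/36
(3j)²=4/63 [(3 1 4; 0 0 0)], sign=+1
Σ_t [0,0]: t=0:+1/120 = 1/120
(3j)²=1/21 [(3 1 4; 2 0 -2)], sign=+1
⇒ 4πI² = 4/7
I = (+1)√(4/7/(4π)) = 0.21324362

0.213244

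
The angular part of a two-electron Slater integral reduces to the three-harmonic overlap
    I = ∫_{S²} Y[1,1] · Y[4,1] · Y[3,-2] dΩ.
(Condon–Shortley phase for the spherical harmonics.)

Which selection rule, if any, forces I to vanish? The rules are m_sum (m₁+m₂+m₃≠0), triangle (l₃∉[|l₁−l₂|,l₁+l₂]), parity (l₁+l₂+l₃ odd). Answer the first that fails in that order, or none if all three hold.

m₁+m₂+m₃ = 1 + 1 − 2 = 0  ✓
triangle: |1−4|=3 ≤ l₃=3 ≤ 1+4=5  ✓
parity: l₁+l₂+l₃ = 8 is even  ✓

none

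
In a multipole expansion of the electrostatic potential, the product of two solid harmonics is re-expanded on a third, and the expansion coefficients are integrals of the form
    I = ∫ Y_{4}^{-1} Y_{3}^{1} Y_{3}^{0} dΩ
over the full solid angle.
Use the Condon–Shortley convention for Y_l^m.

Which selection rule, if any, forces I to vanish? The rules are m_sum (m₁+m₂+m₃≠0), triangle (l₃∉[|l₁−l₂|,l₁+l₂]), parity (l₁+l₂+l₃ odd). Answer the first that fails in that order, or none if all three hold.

none

m₁+m₂+m₃ = -1 + 1 + 0 = 0  ✓
triangle: |4−3|=1 ≤ l₃=3 ≤ 4+3=7  ✓
parity: l₁+l₂+l₃ = 10 is even  ✓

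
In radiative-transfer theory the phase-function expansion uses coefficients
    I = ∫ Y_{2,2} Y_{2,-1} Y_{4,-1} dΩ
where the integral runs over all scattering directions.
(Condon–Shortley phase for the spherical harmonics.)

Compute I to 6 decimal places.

m-sum 0 ✓  L=8 even ✓  0≤4≤4 ✓
Π(2lᵢ+1) = 5×5×9 = 225
triangle coeff Δ(2,2,4) = 1/630
Σ_t [0,0]: t=0:+1/16 = 1/16
(3j)²=2/35 [(2 2 4; 0 0 0)], sign=+1
Σ_t [0,0]: t=0:+1/144 = 1/144
(3j)²=1/126 [(2 2 4; 2 -1 -1)], sign=-1
⇒ 4πI² = 5/49
I = (-1)√(5/49/(4π)) = -0.09011188

-0.090112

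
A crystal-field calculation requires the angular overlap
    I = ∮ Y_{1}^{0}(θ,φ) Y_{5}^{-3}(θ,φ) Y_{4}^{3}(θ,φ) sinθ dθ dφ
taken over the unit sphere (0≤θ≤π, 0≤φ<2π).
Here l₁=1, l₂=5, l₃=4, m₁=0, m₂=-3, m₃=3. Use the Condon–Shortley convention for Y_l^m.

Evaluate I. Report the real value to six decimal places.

-0.196426

Checks pass: Σm=0; 10 even; l₃=4∈[4,6].
(2·1+1)(2·5+1)(2·4+1) = 297
Δ: 2! 0! 8! / 11! → 1/495
sum: t=1:−1/576 = -1/576
3j²(1 5 4; 0 0 0) = Δ·Π!·Σ² = 5/99  (sign -1)
sum: t=1:−1/5040 = -1/5040
3j²(1 5 4; 0 -3 3) = Δ·Π!·Σ² = 16/495  (sign +1)
combine: 4πI² = 297·5/99·16/495 = 16/33
take √, sign -1: I = -0.19642560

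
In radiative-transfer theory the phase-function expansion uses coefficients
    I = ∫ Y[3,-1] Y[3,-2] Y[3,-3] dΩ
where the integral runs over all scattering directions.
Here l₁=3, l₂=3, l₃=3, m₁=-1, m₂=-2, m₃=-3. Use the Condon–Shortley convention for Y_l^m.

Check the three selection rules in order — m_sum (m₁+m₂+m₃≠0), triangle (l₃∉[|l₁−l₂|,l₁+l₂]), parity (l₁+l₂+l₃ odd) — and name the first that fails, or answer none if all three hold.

m_sum

azimuthal sum: -1 − 2 − 3 = -6  ✗
0 ≤ 3 ≤ 6 (triangle on l)
L = 3 + 3 + 3 = 9 (odd)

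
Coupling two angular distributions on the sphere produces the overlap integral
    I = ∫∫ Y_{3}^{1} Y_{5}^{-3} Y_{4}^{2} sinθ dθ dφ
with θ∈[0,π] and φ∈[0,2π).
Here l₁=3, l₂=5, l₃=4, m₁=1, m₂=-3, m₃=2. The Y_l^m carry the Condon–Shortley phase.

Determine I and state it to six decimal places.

Rules hold: Σm=0, L=12 even, 2≤4≤8.
N = 7·11·9 = 693
Δ = 4!·2!·6!/13! = 1/180180
Racah Σ t=1..3: t=1:−1/576 t=2:+1/144 t=3:−1/576 = 1/288
⇒ 3j(3 5 4; 0 0 0)² = 20/1001, sgn +1
Racah Σ t=0..2: t=0:+1/2304 t=1:−1/720 t=2:+1/5760 = -1/1280
⇒ 3j(3 5 4; 1 -3 2)² = 27/1430, sgn -1
4πI² = N·(3j₀)²·(3jₘ)² = 486/1859
I = -1·√(0.261431/4π) = -0.14423595

-0.144236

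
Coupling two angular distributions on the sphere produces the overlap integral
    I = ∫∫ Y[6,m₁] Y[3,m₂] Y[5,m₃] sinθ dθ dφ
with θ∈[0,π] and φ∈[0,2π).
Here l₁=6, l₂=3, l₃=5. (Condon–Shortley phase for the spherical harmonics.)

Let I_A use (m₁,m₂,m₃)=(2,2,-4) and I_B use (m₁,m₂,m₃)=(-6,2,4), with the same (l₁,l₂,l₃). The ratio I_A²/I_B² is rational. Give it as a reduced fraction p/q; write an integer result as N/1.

5/11

Shared (l₁,l₂,l₃)=(6,3,5): N and (l;000)² cancel in I_A²/I_B².
A: Δ = 4!·8!·2!/15! = 1/675675; Racah Σ t=3..4: t=3:−1/60480 t=4:+1/967680 = -1/64512; ⇒ 3j(6 3 5; 2 2 -4)² = 15/1001, sgn +1
B: Δ = 4!·8!·2!/15! = 1/675675; Racah Σ t=4..4: t=4:+1/967680 = 1/967680; ⇒ 3j(6 3 5; -6 2 4)² = 3/91, sgn -1
I_A²/I_B² = (15/1001)/(3/91) = 5/11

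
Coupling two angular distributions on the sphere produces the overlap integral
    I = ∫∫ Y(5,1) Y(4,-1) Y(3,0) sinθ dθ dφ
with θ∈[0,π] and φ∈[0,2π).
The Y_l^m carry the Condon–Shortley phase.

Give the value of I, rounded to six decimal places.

Rules hold: Σm=0, L=12 even, 1≤3≤9.
N = 11·9·7 = 693
Δ = 6!·4!·2!/13! = 1/180180
Racah Σ t=2..4: t=2:+1/576 t=3:−1/144 t=4:+1/576 = -1/288
⇒ 3j(5 4 3; 0 0 0)² = 20/1001, sgn +1
Racah Σ t=1..3: t=1:−1/1440 t=2:+1/192 t=3:−1/432 = 19/8640
⇒ 3j(5 4 3; 1 -1 0)² = 361/30030, sgn -1
4πI² = N·(3j₀)²·(3jₘ)² = 2166/13013
I = -1·√(0.166449/4π) = -0.11508947

-0.115089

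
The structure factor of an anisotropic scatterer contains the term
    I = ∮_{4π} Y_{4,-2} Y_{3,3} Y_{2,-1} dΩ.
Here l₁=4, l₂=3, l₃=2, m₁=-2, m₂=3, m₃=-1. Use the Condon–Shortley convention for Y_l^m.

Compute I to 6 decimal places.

L=9 odd ⇒ parity kills the (l;000) factor ⇒ I = 0

0.000000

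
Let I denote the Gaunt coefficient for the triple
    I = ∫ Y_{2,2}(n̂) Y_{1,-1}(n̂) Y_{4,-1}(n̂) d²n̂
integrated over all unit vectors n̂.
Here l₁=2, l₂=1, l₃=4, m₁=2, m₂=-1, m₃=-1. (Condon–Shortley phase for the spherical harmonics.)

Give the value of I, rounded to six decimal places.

triangle: need 1≤l₃≤3, have 4; I=0

0.000000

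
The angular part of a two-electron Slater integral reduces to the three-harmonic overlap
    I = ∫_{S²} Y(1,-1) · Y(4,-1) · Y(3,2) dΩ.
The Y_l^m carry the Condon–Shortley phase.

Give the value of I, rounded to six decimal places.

-0.106622

Rules hold: Σm=0, L=8 even, 3≤3≤5.
N = 3·9·7 = 189
Δ = 2!·0!·6!/9! = 1/252
Racah Σ t=1..1: t=1:−1/36 = -1/36
⇒ 3j(1 4 3; 0 0 0)² = 4/63, sgn +1
Racah Σ t=2..2: t=2:+1/240 = 1/240
⇒ 3j(1 4 3; -1 -1 2)² = 1/84, sgn -1
4πI² = N·(3j₀)²·(3jₘ)² = 1/7
I = -1·√(0.142857/4π) = -0.10662181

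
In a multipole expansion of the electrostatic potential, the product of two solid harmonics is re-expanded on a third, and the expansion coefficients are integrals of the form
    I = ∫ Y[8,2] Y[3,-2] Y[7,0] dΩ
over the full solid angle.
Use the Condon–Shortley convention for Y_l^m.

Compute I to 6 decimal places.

m-sum 0 ✓  L=18 even ✓  5≤7≤11 ✓
Π(2lᵢ+1) = 17×7×15 = 1785
triangle coeff Δ(8,3,7) = 1/5290740
Σ_t [1,3]: t=1:−1/7257600 t=2:+1/2073600 t=3:−1/7257600 = 1/4838400
(3j)²=252/20995 [(8 3 7; 0 0 0)], sign=-1
Σ_t [0,1]: t=0:+1/12441600 t=1:−1/7257600 = -1/17418240
(3j)²=125/25194 [(8 3 7; 2 -2 0)], sign=+1
⇒ 4πI² = 110250/1037153
I = (-1)√(110250/1037153/(4π)) = -0.09197355

-0.091974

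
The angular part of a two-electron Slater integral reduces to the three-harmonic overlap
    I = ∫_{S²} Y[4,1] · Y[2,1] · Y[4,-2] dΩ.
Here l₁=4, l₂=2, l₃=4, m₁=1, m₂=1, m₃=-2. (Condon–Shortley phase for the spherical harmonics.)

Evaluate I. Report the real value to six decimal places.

Checks pass: Σm=0; 10 even; l₃=4∈[2,6].
(2·4+1)(2·2+1)(2·4+1) = 405
Δ: 2! 6! 2! / 11! → 1/13860
sum: t=0:+1/192 t=1:−1/36 t=2:+1/192 = -5/288
3j²(4 2 4; 0 0 0) = Δ·Π!·Σ² = 20/693  (sign -1)
sum: t=1:−1/96 t=2:+1/240 = -1/160
3j²(4 2 4; 1 1 -2) = Δ·Π!·Σ² = 27/1540  (sign -1)
combine: 4πI² = 405·20/693·27/1540 = 1215/5929
take √, sign +1: I = 0.12770047

0.127700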